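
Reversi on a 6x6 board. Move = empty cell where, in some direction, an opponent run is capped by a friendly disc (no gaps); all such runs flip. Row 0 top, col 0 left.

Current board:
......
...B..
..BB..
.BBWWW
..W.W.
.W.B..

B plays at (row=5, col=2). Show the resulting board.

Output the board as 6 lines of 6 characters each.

Answer: ......
...B..
..BB..
.BBWWW
..B.W.
.WBB..

Derivation:
Place B at (5,2); scan 8 dirs for brackets.
Dir NW: first cell '.' (not opp) -> no flip
Dir N: opp run (4,2) capped by B -> flip
Dir NE: first cell '.' (not opp) -> no flip
Dir W: opp run (5,1), next='.' -> no flip
Dir E: first cell 'B' (not opp) -> no flip
Dir SW: edge -> no flip
Dir S: edge -> no flip
Dir SE: edge -> no flip
All flips: (4,2)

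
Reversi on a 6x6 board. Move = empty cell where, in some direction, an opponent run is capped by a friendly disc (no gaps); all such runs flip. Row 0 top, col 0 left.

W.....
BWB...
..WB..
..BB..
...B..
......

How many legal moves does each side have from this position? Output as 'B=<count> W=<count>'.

Answer: B=1 W=6

Derivation:
-- B to move --
(0,1): no bracket -> illegal
(0,2): no bracket -> illegal
(1,3): no bracket -> illegal
(2,0): no bracket -> illegal
(2,1): flips 1 -> legal
(3,1): no bracket -> illegal
B mobility = 1
-- W to move --
(0,1): no bracket -> illegal
(0,2): flips 1 -> legal
(0,3): no bracket -> illegal
(1,3): flips 1 -> legal
(1,4): no bracket -> illegal
(2,0): flips 1 -> legal
(2,1): no bracket -> illegal
(2,4): flips 1 -> legal
(3,1): no bracket -> illegal
(3,4): no bracket -> illegal
(4,1): no bracket -> illegal
(4,2): flips 1 -> legal
(4,4): flips 1 -> legal
(5,2): no bracket -> illegal
(5,3): no bracket -> illegal
(5,4): no bracket -> illegal
W mobility = 6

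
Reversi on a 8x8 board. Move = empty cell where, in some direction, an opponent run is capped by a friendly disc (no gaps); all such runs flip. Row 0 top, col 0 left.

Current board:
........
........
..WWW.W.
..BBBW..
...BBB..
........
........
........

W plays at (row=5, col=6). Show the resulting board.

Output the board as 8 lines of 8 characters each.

Answer: ........
........
..WWW.W.
..BBWW..
...BBW..
......W.
........
........

Derivation:
Place W at (5,6); scan 8 dirs for brackets.
Dir NW: opp run (4,5) (3,4) capped by W -> flip
Dir N: first cell '.' (not opp) -> no flip
Dir NE: first cell '.' (not opp) -> no flip
Dir W: first cell '.' (not opp) -> no flip
Dir E: first cell '.' (not opp) -> no flip
Dir SW: first cell '.' (not opp) -> no flip
Dir S: first cell '.' (not opp) -> no flip
Dir SE: first cell '.' (not opp) -> no flip
All flips: (3,4) (4,5)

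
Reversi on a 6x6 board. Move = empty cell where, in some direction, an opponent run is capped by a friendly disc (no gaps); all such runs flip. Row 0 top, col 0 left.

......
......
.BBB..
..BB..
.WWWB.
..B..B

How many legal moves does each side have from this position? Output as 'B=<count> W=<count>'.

-- B to move --
(3,0): flips 1 -> legal
(3,1): no bracket -> illegal
(3,4): flips 1 -> legal
(4,0): flips 3 -> legal
(5,0): flips 1 -> legal
(5,1): flips 1 -> legal
(5,3): flips 1 -> legal
(5,4): flips 1 -> legal
B mobility = 7
-- W to move --
(1,0): flips 2 -> legal
(1,1): no bracket -> illegal
(1,2): flips 2 -> legal
(1,3): flips 2 -> legal
(1,4): flips 2 -> legal
(2,0): no bracket -> illegal
(2,4): flips 1 -> legal
(3,0): no bracket -> illegal
(3,1): no bracket -> illegal
(3,4): no bracket -> illegal
(3,5): no bracket -> illegal
(4,5): flips 1 -> legal
(5,1): no bracket -> illegal
(5,3): no bracket -> illegal
(5,4): no bracket -> illegal
W mobility = 6

Answer: B=7 W=6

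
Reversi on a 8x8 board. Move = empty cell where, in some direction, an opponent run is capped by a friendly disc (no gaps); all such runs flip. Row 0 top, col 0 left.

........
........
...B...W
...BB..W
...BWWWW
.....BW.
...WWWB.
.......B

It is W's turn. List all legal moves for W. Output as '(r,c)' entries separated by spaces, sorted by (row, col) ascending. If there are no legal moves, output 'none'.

(1,2): flips 2 -> legal
(1,3): no bracket -> illegal
(1,4): no bracket -> illegal
(2,2): flips 1 -> legal
(2,4): flips 1 -> legal
(2,5): no bracket -> illegal
(3,2): no bracket -> illegal
(3,5): no bracket -> illegal
(4,2): flips 1 -> legal
(5,2): no bracket -> illegal
(5,3): no bracket -> illegal
(5,4): flips 1 -> legal
(5,7): no bracket -> illegal
(6,7): flips 1 -> legal
(7,5): no bracket -> illegal
(7,6): flips 1 -> legal

Answer: (1,2) (2,2) (2,4) (4,2) (5,4) (6,7) (7,6)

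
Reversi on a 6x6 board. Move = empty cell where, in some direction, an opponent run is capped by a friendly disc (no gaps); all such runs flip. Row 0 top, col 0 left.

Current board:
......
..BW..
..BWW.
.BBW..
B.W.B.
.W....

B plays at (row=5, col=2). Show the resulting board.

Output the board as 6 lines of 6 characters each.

Place B at (5,2); scan 8 dirs for brackets.
Dir NW: first cell '.' (not opp) -> no flip
Dir N: opp run (4,2) capped by B -> flip
Dir NE: first cell '.' (not opp) -> no flip
Dir W: opp run (5,1), next='.' -> no flip
Dir E: first cell '.' (not opp) -> no flip
Dir SW: edge -> no flip
Dir S: edge -> no flip
Dir SE: edge -> no flip
All flips: (4,2)

Answer: ......
..BW..
..BWW.
.BBW..
B.B.B.
.WB...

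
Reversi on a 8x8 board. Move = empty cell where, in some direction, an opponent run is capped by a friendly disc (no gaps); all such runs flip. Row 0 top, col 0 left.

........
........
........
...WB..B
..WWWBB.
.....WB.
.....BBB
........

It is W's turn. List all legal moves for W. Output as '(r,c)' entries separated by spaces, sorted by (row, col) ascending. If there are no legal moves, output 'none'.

Answer: (2,4) (2,5) (3,5) (4,7) (5,7) (7,5) (7,7)

Derivation:
(2,3): no bracket -> illegal
(2,4): flips 1 -> legal
(2,5): flips 1 -> legal
(2,6): no bracket -> illegal
(2,7): no bracket -> illegal
(3,5): flips 2 -> legal
(3,6): no bracket -> illegal
(4,7): flips 2 -> legal
(5,4): no bracket -> illegal
(5,7): flips 1 -> legal
(6,4): no bracket -> illegal
(7,4): no bracket -> illegal
(7,5): flips 1 -> legal
(7,6): no bracket -> illegal
(7,7): flips 1 -> legal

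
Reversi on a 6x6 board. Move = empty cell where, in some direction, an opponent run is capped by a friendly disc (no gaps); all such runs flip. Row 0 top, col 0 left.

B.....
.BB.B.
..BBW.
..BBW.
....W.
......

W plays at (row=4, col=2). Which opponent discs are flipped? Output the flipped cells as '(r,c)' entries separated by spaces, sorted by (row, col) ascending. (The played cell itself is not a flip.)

Answer: (3,3)

Derivation:
Dir NW: first cell '.' (not opp) -> no flip
Dir N: opp run (3,2) (2,2) (1,2), next='.' -> no flip
Dir NE: opp run (3,3) capped by W -> flip
Dir W: first cell '.' (not opp) -> no flip
Dir E: first cell '.' (not opp) -> no flip
Dir SW: first cell '.' (not opp) -> no flip
Dir S: first cell '.' (not opp) -> no flip
Dir SE: first cell '.' (not opp) -> no flip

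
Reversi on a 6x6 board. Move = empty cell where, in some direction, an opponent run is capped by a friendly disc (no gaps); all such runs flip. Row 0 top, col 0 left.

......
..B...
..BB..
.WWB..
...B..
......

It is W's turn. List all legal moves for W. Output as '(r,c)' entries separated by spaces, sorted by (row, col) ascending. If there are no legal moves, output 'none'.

Answer: (0,2) (1,3) (1,4) (3,4) (5,4)

Derivation:
(0,1): no bracket -> illegal
(0,2): flips 2 -> legal
(0,3): no bracket -> illegal
(1,1): no bracket -> illegal
(1,3): flips 1 -> legal
(1,4): flips 1 -> legal
(2,1): no bracket -> illegal
(2,4): no bracket -> illegal
(3,4): flips 1 -> legal
(4,2): no bracket -> illegal
(4,4): no bracket -> illegal
(5,2): no bracket -> illegal
(5,3): no bracket -> illegal
(5,4): flips 1 -> legal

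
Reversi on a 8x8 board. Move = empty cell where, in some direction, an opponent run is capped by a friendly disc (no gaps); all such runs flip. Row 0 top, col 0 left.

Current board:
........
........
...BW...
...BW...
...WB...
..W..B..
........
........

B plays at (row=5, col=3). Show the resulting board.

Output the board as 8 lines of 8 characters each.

Answer: ........
........
...BW...
...BW...
...BB...
..WB.B..
........
........

Derivation:
Place B at (5,3); scan 8 dirs for brackets.
Dir NW: first cell '.' (not opp) -> no flip
Dir N: opp run (4,3) capped by B -> flip
Dir NE: first cell 'B' (not opp) -> no flip
Dir W: opp run (5,2), next='.' -> no flip
Dir E: first cell '.' (not opp) -> no flip
Dir SW: first cell '.' (not opp) -> no flip
Dir S: first cell '.' (not opp) -> no flip
Dir SE: first cell '.' (not opp) -> no flip
All flips: (4,3)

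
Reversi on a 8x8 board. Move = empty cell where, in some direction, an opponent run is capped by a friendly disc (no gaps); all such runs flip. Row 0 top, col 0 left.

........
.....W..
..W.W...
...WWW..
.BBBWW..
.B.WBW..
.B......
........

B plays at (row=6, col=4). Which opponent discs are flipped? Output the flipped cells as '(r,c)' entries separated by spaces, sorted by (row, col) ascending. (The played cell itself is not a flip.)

Dir NW: opp run (5,3) capped by B -> flip
Dir N: first cell 'B' (not opp) -> no flip
Dir NE: opp run (5,5), next='.' -> no flip
Dir W: first cell '.' (not opp) -> no flip
Dir E: first cell '.' (not opp) -> no flip
Dir SW: first cell '.' (not opp) -> no flip
Dir S: first cell '.' (not opp) -> no flip
Dir SE: first cell '.' (not opp) -> no flip

Answer: (5,3)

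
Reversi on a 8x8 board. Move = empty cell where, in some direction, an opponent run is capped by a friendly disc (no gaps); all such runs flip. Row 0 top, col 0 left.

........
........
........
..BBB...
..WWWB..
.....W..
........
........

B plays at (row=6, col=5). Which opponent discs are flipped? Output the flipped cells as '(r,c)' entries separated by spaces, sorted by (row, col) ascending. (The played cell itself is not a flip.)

Answer: (5,5)

Derivation:
Dir NW: first cell '.' (not opp) -> no flip
Dir N: opp run (5,5) capped by B -> flip
Dir NE: first cell '.' (not opp) -> no flip
Dir W: first cell '.' (not opp) -> no flip
Dir E: first cell '.' (not opp) -> no flip
Dir SW: first cell '.' (not opp) -> no flip
Dir S: first cell '.' (not opp) -> no flip
Dir SE: first cell '.' (not opp) -> no flip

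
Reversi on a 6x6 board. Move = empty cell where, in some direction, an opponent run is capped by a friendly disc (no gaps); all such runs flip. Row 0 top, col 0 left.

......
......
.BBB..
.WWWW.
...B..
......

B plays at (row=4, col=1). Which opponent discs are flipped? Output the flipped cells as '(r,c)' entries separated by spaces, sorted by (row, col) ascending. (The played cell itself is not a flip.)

Answer: (3,1) (3,2)

Derivation:
Dir NW: first cell '.' (not opp) -> no flip
Dir N: opp run (3,1) capped by B -> flip
Dir NE: opp run (3,2) capped by B -> flip
Dir W: first cell '.' (not opp) -> no flip
Dir E: first cell '.' (not opp) -> no flip
Dir SW: first cell '.' (not opp) -> no flip
Dir S: first cell '.' (not opp) -> no flip
Dir SE: first cell '.' (not opp) -> no flip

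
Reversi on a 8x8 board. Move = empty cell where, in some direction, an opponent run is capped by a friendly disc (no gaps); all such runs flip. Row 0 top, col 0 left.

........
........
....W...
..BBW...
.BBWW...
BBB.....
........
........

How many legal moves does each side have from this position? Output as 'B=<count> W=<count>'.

Answer: B=7 W=7

Derivation:
-- B to move --
(1,3): no bracket -> illegal
(1,4): no bracket -> illegal
(1,5): flips 1 -> legal
(2,3): no bracket -> illegal
(2,5): flips 2 -> legal
(3,5): flips 1 -> legal
(4,5): flips 2 -> legal
(5,3): flips 1 -> legal
(5,4): flips 1 -> legal
(5,5): flips 1 -> legal
B mobility = 7
-- W to move --
(2,1): flips 1 -> legal
(2,2): flips 1 -> legal
(2,3): flips 1 -> legal
(3,0): no bracket -> illegal
(3,1): flips 2 -> legal
(4,0): flips 2 -> legal
(5,3): no bracket -> illegal
(6,0): flips 3 -> legal
(6,1): flips 1 -> legal
(6,2): no bracket -> illegal
(6,3): no bracket -> illegal
W mobility = 7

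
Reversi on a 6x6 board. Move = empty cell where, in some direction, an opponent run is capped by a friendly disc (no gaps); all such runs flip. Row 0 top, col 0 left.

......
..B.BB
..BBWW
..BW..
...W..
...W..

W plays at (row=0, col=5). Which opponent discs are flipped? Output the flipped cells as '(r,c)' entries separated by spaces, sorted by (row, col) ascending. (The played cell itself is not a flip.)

Dir NW: edge -> no flip
Dir N: edge -> no flip
Dir NE: edge -> no flip
Dir W: first cell '.' (not opp) -> no flip
Dir E: edge -> no flip
Dir SW: opp run (1,4) (2,3) (3,2), next='.' -> no flip
Dir S: opp run (1,5) capped by W -> flip
Dir SE: edge -> no flip

Answer: (1,5)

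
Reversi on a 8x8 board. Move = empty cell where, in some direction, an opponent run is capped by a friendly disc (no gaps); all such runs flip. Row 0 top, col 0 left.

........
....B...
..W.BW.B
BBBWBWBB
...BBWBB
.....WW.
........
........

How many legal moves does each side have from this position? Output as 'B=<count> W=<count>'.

-- B to move --
(1,1): flips 2 -> legal
(1,2): flips 1 -> legal
(1,3): flips 1 -> legal
(1,5): no bracket -> illegal
(1,6): flips 1 -> legal
(2,1): no bracket -> illegal
(2,3): flips 1 -> legal
(2,6): flips 2 -> legal
(4,2): flips 1 -> legal
(5,4): flips 1 -> legal
(5,7): no bracket -> illegal
(6,4): flips 1 -> legal
(6,5): flips 1 -> legal
(6,6): flips 2 -> legal
(6,7): flips 2 -> legal
B mobility = 12
-- W to move --
(0,3): flips 1 -> legal
(0,4): no bracket -> illegal
(0,5): no bracket -> illegal
(1,3): flips 1 -> legal
(1,5): flips 1 -> legal
(1,6): no bracket -> illegal
(1,7): no bracket -> illegal
(2,0): no bracket -> illegal
(2,1): no bracket -> illegal
(2,3): flips 2 -> legal
(2,6): flips 2 -> legal
(4,0): flips 1 -> legal
(4,1): no bracket -> illegal
(4,2): flips 3 -> legal
(5,2): flips 2 -> legal
(5,3): flips 2 -> legal
(5,4): no bracket -> illegal
(5,7): flips 1 -> legal
W mobility = 10

Answer: B=12 W=10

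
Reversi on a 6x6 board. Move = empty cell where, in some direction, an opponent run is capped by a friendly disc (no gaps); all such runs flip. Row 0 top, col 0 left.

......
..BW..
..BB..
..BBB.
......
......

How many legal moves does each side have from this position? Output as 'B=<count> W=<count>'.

-- B to move --
(0,2): no bracket -> illegal
(0,3): flips 1 -> legal
(0,4): flips 1 -> legal
(1,4): flips 1 -> legal
(2,4): no bracket -> illegal
B mobility = 3
-- W to move --
(0,1): no bracket -> illegal
(0,2): no bracket -> illegal
(0,3): no bracket -> illegal
(1,1): flips 1 -> legal
(1,4): no bracket -> illegal
(2,1): no bracket -> illegal
(2,4): no bracket -> illegal
(2,5): no bracket -> illegal
(3,1): flips 1 -> legal
(3,5): no bracket -> illegal
(4,1): no bracket -> illegal
(4,2): no bracket -> illegal
(4,3): flips 2 -> legal
(4,4): no bracket -> illegal
(4,5): no bracket -> illegal
W mobility = 3

Answer: B=3 W=3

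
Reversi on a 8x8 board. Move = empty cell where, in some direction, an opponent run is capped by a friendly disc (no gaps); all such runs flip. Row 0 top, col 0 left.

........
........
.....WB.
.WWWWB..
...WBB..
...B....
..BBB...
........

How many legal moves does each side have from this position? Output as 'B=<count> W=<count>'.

Answer: B=6 W=7

Derivation:
-- B to move --
(1,4): no bracket -> illegal
(1,5): flips 1 -> legal
(1,6): no bracket -> illegal
(2,0): no bracket -> illegal
(2,1): no bracket -> illegal
(2,2): flips 1 -> legal
(2,3): flips 3 -> legal
(2,4): flips 2 -> legal
(3,0): flips 4 -> legal
(3,6): no bracket -> illegal
(4,0): no bracket -> illegal
(4,1): no bracket -> illegal
(4,2): flips 1 -> legal
(5,2): no bracket -> illegal
(5,4): no bracket -> illegal
B mobility = 6
-- W to move --
(1,5): no bracket -> illegal
(1,6): no bracket -> illegal
(1,7): no bracket -> illegal
(2,4): no bracket -> illegal
(2,7): flips 1 -> legal
(3,6): flips 1 -> legal
(3,7): no bracket -> illegal
(4,2): no bracket -> illegal
(4,6): flips 2 -> legal
(5,1): no bracket -> illegal
(5,2): no bracket -> illegal
(5,4): flips 1 -> legal
(5,5): flips 3 -> legal
(5,6): flips 1 -> legal
(6,1): no bracket -> illegal
(6,5): no bracket -> illegal
(7,1): no bracket -> illegal
(7,2): no bracket -> illegal
(7,3): flips 2 -> legal
(7,4): no bracket -> illegal
(7,5): no bracket -> illegal
W mobility = 7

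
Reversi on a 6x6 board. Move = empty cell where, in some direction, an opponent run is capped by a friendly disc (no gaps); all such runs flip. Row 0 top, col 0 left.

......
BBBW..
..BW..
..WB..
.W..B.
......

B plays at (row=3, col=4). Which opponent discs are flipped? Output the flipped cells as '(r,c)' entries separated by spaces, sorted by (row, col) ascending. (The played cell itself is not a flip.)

Answer: (2,3)

Derivation:
Dir NW: opp run (2,3) capped by B -> flip
Dir N: first cell '.' (not opp) -> no flip
Dir NE: first cell '.' (not opp) -> no flip
Dir W: first cell 'B' (not opp) -> no flip
Dir E: first cell '.' (not opp) -> no flip
Dir SW: first cell '.' (not opp) -> no flip
Dir S: first cell 'B' (not opp) -> no flip
Dir SE: first cell '.' (not opp) -> no flip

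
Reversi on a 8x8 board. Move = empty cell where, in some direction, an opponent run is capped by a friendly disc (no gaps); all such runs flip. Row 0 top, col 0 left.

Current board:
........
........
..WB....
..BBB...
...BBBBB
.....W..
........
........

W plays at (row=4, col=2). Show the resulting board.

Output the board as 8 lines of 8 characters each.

Answer: ........
........
..WB....
..WBB...
..WBBBBB
.....W..
........
........

Derivation:
Place W at (4,2); scan 8 dirs for brackets.
Dir NW: first cell '.' (not opp) -> no flip
Dir N: opp run (3,2) capped by W -> flip
Dir NE: opp run (3,3), next='.' -> no flip
Dir W: first cell '.' (not opp) -> no flip
Dir E: opp run (4,3) (4,4) (4,5) (4,6) (4,7), next=edge -> no flip
Dir SW: first cell '.' (not opp) -> no flip
Dir S: first cell '.' (not opp) -> no flip
Dir SE: first cell '.' (not opp) -> no flip
All flips: (3,2)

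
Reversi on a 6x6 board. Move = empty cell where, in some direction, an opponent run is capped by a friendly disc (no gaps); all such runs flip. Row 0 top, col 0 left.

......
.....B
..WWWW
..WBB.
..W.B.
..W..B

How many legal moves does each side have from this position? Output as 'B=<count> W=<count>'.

-- B to move --
(1,1): flips 1 -> legal
(1,2): flips 1 -> legal
(1,3): flips 1 -> legal
(1,4): flips 1 -> legal
(2,1): no bracket -> illegal
(3,1): flips 1 -> legal
(3,5): flips 1 -> legal
(4,1): no bracket -> illegal
(4,3): no bracket -> illegal
(5,1): flips 1 -> legal
(5,3): no bracket -> illegal
B mobility = 7
-- W to move --
(0,4): no bracket -> illegal
(0,5): flips 1 -> legal
(1,4): no bracket -> illegal
(3,5): flips 2 -> legal
(4,3): flips 2 -> legal
(4,5): flips 1 -> legal
(5,3): no bracket -> illegal
(5,4): flips 2 -> legal
W mobility = 5

Answer: B=7 W=5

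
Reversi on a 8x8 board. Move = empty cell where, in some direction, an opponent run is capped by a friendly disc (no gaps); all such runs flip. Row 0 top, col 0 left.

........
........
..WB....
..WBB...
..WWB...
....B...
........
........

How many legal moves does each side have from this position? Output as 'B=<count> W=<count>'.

-- B to move --
(1,1): flips 1 -> legal
(1,2): no bracket -> illegal
(1,3): no bracket -> illegal
(2,1): flips 3 -> legal
(3,1): flips 1 -> legal
(4,1): flips 3 -> legal
(5,1): flips 1 -> legal
(5,2): flips 1 -> legal
(5,3): flips 1 -> legal
B mobility = 7
-- W to move --
(1,2): no bracket -> illegal
(1,3): flips 2 -> legal
(1,4): flips 1 -> legal
(2,4): flips 2 -> legal
(2,5): flips 1 -> legal
(3,5): flips 2 -> legal
(4,5): flips 1 -> legal
(5,3): no bracket -> illegal
(5,5): flips 2 -> legal
(6,3): no bracket -> illegal
(6,4): no bracket -> illegal
(6,5): flips 1 -> legal
W mobility = 8

Answer: B=7 W=8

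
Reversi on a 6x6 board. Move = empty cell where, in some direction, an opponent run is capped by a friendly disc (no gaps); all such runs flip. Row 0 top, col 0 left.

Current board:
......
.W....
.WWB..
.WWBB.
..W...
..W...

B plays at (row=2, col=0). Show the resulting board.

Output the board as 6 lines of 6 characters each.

Answer: ......
.W....
BBBB..
.WWBB.
..W...
..W...

Derivation:
Place B at (2,0); scan 8 dirs for brackets.
Dir NW: edge -> no flip
Dir N: first cell '.' (not opp) -> no flip
Dir NE: opp run (1,1), next='.' -> no flip
Dir W: edge -> no flip
Dir E: opp run (2,1) (2,2) capped by B -> flip
Dir SW: edge -> no flip
Dir S: first cell '.' (not opp) -> no flip
Dir SE: opp run (3,1) (4,2), next='.' -> no flip
All flips: (2,1) (2,2)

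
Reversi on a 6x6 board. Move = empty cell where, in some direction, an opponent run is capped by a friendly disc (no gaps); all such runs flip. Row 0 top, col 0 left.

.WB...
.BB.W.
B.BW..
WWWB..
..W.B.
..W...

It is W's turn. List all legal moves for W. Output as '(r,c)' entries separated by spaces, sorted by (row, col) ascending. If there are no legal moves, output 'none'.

Answer: (0,3) (1,0) (1,3) (2,1) (2,4) (3,4) (4,3)

Derivation:
(0,0): no bracket -> illegal
(0,3): flips 1 -> legal
(1,0): flips 1 -> legal
(1,3): flips 1 -> legal
(2,1): flips 2 -> legal
(2,4): flips 1 -> legal
(3,4): flips 1 -> legal
(3,5): no bracket -> illegal
(4,3): flips 1 -> legal
(4,5): no bracket -> illegal
(5,3): no bracket -> illegal
(5,4): no bracket -> illegal
(5,5): no bracket -> illegal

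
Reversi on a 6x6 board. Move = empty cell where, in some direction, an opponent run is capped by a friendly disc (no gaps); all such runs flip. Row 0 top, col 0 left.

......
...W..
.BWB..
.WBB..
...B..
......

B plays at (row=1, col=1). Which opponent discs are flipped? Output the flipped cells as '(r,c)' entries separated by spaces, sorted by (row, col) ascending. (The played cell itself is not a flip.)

Dir NW: first cell '.' (not opp) -> no flip
Dir N: first cell '.' (not opp) -> no flip
Dir NE: first cell '.' (not opp) -> no flip
Dir W: first cell '.' (not opp) -> no flip
Dir E: first cell '.' (not opp) -> no flip
Dir SW: first cell '.' (not opp) -> no flip
Dir S: first cell 'B' (not opp) -> no flip
Dir SE: opp run (2,2) capped by B -> flip

Answer: (2,2)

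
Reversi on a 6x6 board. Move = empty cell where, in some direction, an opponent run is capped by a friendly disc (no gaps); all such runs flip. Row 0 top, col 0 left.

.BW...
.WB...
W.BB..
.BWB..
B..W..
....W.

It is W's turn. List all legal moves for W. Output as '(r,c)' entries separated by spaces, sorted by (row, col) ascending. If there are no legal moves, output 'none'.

Answer: (0,0) (1,3) (1,4) (3,0) (3,4) (4,2) (4,4)

Derivation:
(0,0): flips 1 -> legal
(0,3): no bracket -> illegal
(1,0): no bracket -> illegal
(1,3): flips 3 -> legal
(1,4): flips 1 -> legal
(2,1): no bracket -> illegal
(2,4): no bracket -> illegal
(3,0): flips 1 -> legal
(3,4): flips 1 -> legal
(4,1): no bracket -> illegal
(4,2): flips 1 -> legal
(4,4): flips 2 -> legal
(5,0): no bracket -> illegal
(5,1): no bracket -> illegal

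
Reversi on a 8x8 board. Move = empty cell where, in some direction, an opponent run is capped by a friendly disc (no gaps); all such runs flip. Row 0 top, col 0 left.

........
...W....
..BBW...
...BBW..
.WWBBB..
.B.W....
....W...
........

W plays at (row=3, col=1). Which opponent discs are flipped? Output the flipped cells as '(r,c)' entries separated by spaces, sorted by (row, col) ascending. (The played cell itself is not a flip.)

Dir NW: first cell '.' (not opp) -> no flip
Dir N: first cell '.' (not opp) -> no flip
Dir NE: opp run (2,2) capped by W -> flip
Dir W: first cell '.' (not opp) -> no flip
Dir E: first cell '.' (not opp) -> no flip
Dir SW: first cell '.' (not opp) -> no flip
Dir S: first cell 'W' (not opp) -> no flip
Dir SE: first cell 'W' (not opp) -> no flip

Answer: (2,2)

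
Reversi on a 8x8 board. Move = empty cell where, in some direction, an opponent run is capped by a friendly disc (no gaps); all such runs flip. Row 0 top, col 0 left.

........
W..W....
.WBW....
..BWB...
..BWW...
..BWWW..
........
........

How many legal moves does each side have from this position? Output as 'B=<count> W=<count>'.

-- B to move --
(0,0): no bracket -> illegal
(0,1): no bracket -> illegal
(0,2): no bracket -> illegal
(0,3): no bracket -> illegal
(0,4): flips 1 -> legal
(1,1): no bracket -> illegal
(1,2): flips 1 -> legal
(1,4): flips 1 -> legal
(2,0): flips 1 -> legal
(2,4): flips 2 -> legal
(3,0): no bracket -> illegal
(3,1): no bracket -> illegal
(3,5): no bracket -> illegal
(4,5): flips 2 -> legal
(4,6): no bracket -> illegal
(5,6): flips 3 -> legal
(6,2): no bracket -> illegal
(6,3): no bracket -> illegal
(6,4): flips 3 -> legal
(6,5): flips 2 -> legal
(6,6): flips 3 -> legal
B mobility = 10
-- W to move --
(1,1): flips 1 -> legal
(1,2): no bracket -> illegal
(2,4): flips 1 -> legal
(2,5): flips 1 -> legal
(3,1): flips 3 -> legal
(3,5): flips 1 -> legal
(4,1): flips 2 -> legal
(4,5): flips 1 -> legal
(5,1): flips 2 -> legal
(6,1): flips 1 -> legal
(6,2): no bracket -> illegal
(6,3): no bracket -> illegal
W mobility = 9

Answer: B=10 W=9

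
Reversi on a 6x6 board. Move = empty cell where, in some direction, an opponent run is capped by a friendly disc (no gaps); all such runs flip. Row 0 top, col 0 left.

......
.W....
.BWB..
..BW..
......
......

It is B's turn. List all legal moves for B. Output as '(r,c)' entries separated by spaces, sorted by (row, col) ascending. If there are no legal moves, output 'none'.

(0,0): no bracket -> illegal
(0,1): flips 1 -> legal
(0,2): no bracket -> illegal
(1,0): no bracket -> illegal
(1,2): flips 1 -> legal
(1,3): no bracket -> illegal
(2,0): no bracket -> illegal
(2,4): no bracket -> illegal
(3,1): no bracket -> illegal
(3,4): flips 1 -> legal
(4,2): no bracket -> illegal
(4,3): flips 1 -> legal
(4,4): no bracket -> illegal

Answer: (0,1) (1,2) (3,4) (4,3)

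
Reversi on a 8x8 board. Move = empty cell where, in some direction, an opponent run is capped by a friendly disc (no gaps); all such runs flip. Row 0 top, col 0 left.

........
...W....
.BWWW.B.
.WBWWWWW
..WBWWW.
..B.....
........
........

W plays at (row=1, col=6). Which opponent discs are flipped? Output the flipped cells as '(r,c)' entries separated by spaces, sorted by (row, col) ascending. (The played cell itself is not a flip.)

Dir NW: first cell '.' (not opp) -> no flip
Dir N: first cell '.' (not opp) -> no flip
Dir NE: first cell '.' (not opp) -> no flip
Dir W: first cell '.' (not opp) -> no flip
Dir E: first cell '.' (not opp) -> no flip
Dir SW: first cell '.' (not opp) -> no flip
Dir S: opp run (2,6) capped by W -> flip
Dir SE: first cell '.' (not opp) -> no flip

Answer: (2,6)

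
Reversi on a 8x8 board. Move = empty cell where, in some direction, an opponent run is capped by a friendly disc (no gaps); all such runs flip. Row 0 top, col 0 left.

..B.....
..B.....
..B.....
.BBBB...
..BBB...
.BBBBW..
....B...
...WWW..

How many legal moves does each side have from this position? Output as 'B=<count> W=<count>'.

Answer: B=3 W=4

Derivation:
-- B to move --
(4,5): no bracket -> illegal
(4,6): flips 1 -> legal
(5,6): flips 1 -> legal
(6,2): no bracket -> illegal
(6,3): no bracket -> illegal
(6,5): no bracket -> illegal
(6,6): flips 1 -> legal
(7,2): no bracket -> illegal
(7,6): no bracket -> illegal
B mobility = 3
-- W to move --
(0,1): no bracket -> illegal
(0,3): no bracket -> illegal
(1,1): flips 3 -> legal
(1,3): no bracket -> illegal
(2,0): flips 4 -> legal
(2,1): no bracket -> illegal
(2,3): no bracket -> illegal
(2,4): flips 4 -> legal
(2,5): no bracket -> illegal
(3,0): no bracket -> illegal
(3,5): no bracket -> illegal
(4,0): no bracket -> illegal
(4,1): no bracket -> illegal
(4,5): no bracket -> illegal
(5,0): flips 4 -> legal
(6,0): no bracket -> illegal
(6,1): no bracket -> illegal
(6,2): no bracket -> illegal
(6,3): no bracket -> illegal
(6,5): no bracket -> illegal
W mobility = 4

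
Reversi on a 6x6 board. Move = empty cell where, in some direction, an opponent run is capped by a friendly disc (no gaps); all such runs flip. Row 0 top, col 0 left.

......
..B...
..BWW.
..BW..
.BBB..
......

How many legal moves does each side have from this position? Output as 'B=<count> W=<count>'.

Answer: B=6 W=7

Derivation:
-- B to move --
(1,3): flips 2 -> legal
(1,4): flips 1 -> legal
(1,5): flips 2 -> legal
(2,5): flips 2 -> legal
(3,4): flips 2 -> legal
(3,5): no bracket -> illegal
(4,4): flips 1 -> legal
B mobility = 6
-- W to move --
(0,1): flips 1 -> legal
(0,2): no bracket -> illegal
(0,3): no bracket -> illegal
(1,1): flips 1 -> legal
(1,3): no bracket -> illegal
(2,1): flips 1 -> legal
(3,0): no bracket -> illegal
(3,1): flips 1 -> legal
(3,4): no bracket -> illegal
(4,0): no bracket -> illegal
(4,4): no bracket -> illegal
(5,0): flips 2 -> legal
(5,1): flips 1 -> legal
(5,2): no bracket -> illegal
(5,3): flips 1 -> legal
(5,4): no bracket -> illegal
W mobility = 7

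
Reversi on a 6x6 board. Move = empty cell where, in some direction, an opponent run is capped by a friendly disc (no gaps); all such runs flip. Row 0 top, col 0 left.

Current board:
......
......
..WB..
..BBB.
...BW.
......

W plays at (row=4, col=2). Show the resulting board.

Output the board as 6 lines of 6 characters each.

Answer: ......
......
..WB..
..WBB.
..WWW.
......

Derivation:
Place W at (4,2); scan 8 dirs for brackets.
Dir NW: first cell '.' (not opp) -> no flip
Dir N: opp run (3,2) capped by W -> flip
Dir NE: opp run (3,3), next='.' -> no flip
Dir W: first cell '.' (not opp) -> no flip
Dir E: opp run (4,3) capped by W -> flip
Dir SW: first cell '.' (not opp) -> no flip
Dir S: first cell '.' (not opp) -> no flip
Dir SE: first cell '.' (not opp) -> no flip
All flips: (3,2) (4,3)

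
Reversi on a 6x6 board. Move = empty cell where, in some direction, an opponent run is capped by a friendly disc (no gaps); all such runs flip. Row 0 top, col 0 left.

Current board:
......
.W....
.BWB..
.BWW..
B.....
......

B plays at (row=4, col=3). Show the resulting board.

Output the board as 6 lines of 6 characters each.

Place B at (4,3); scan 8 dirs for brackets.
Dir NW: opp run (3,2) capped by B -> flip
Dir N: opp run (3,3) capped by B -> flip
Dir NE: first cell '.' (not opp) -> no flip
Dir W: first cell '.' (not opp) -> no flip
Dir E: first cell '.' (not opp) -> no flip
Dir SW: first cell '.' (not opp) -> no flip
Dir S: first cell '.' (not opp) -> no flip
Dir SE: first cell '.' (not opp) -> no flip
All flips: (3,2) (3,3)

Answer: ......
.W....
.BWB..
.BBB..
B..B..
......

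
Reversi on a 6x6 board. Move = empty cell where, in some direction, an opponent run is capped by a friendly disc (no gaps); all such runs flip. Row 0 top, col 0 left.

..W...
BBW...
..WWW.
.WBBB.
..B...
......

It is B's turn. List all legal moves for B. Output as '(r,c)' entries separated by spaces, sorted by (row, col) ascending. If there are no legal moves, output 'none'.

(0,1): flips 2 -> legal
(0,3): no bracket -> illegal
(1,3): flips 2 -> legal
(1,4): flips 2 -> legal
(1,5): flips 1 -> legal
(2,0): flips 1 -> legal
(2,1): no bracket -> illegal
(2,5): no bracket -> illegal
(3,0): flips 1 -> legal
(3,5): no bracket -> illegal
(4,0): no bracket -> illegal
(4,1): no bracket -> illegal

Answer: (0,1) (1,3) (1,4) (1,5) (2,0) (3,0)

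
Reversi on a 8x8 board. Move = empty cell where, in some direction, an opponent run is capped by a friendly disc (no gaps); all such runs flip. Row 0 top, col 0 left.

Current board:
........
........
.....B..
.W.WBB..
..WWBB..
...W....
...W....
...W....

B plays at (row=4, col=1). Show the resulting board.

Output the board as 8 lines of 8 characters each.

Answer: ........
........
.....B..
.W.WBB..
.BBBBB..
...W....
...W....
...W....

Derivation:
Place B at (4,1); scan 8 dirs for brackets.
Dir NW: first cell '.' (not opp) -> no flip
Dir N: opp run (3,1), next='.' -> no flip
Dir NE: first cell '.' (not opp) -> no flip
Dir W: first cell '.' (not opp) -> no flip
Dir E: opp run (4,2) (4,3) capped by B -> flip
Dir SW: first cell '.' (not opp) -> no flip
Dir S: first cell '.' (not opp) -> no flip
Dir SE: first cell '.' (not opp) -> no flip
All flips: (4,2) (4,3)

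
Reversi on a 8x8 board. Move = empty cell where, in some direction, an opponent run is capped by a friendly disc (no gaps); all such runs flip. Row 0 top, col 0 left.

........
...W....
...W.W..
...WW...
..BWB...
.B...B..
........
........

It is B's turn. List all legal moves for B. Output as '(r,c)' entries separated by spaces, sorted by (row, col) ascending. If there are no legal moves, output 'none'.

(0,2): no bracket -> illegal
(0,3): no bracket -> illegal
(0,4): no bracket -> illegal
(1,2): no bracket -> illegal
(1,4): no bracket -> illegal
(1,5): no bracket -> illegal
(1,6): no bracket -> illegal
(2,2): flips 1 -> legal
(2,4): flips 2 -> legal
(2,6): no bracket -> illegal
(3,2): no bracket -> illegal
(3,5): no bracket -> illegal
(3,6): no bracket -> illegal
(4,5): no bracket -> illegal
(5,2): no bracket -> illegal
(5,3): no bracket -> illegal
(5,4): no bracket -> illegal

Answer: (2,2) (2,4)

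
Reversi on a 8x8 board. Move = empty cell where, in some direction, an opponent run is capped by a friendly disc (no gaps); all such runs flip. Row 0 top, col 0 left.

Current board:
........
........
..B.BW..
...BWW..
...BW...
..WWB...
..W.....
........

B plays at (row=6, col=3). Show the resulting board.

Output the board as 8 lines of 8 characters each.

Answer: ........
........
..B.BW..
...BWW..
...BW...
..WBB...
..WB....
........

Derivation:
Place B at (6,3); scan 8 dirs for brackets.
Dir NW: opp run (5,2), next='.' -> no flip
Dir N: opp run (5,3) capped by B -> flip
Dir NE: first cell 'B' (not opp) -> no flip
Dir W: opp run (6,2), next='.' -> no flip
Dir E: first cell '.' (not opp) -> no flip
Dir SW: first cell '.' (not opp) -> no flip
Dir S: first cell '.' (not opp) -> no flip
Dir SE: first cell '.' (not opp) -> no flip
All flips: (5,3)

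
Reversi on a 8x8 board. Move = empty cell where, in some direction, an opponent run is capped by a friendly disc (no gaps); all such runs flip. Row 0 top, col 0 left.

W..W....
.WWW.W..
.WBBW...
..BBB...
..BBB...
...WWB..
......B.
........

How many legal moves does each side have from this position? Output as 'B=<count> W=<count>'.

Answer: B=13 W=7

Derivation:
-- B to move --
(0,1): flips 1 -> legal
(0,2): flips 1 -> legal
(0,4): flips 1 -> legal
(0,5): no bracket -> illegal
(0,6): flips 2 -> legal
(1,0): flips 1 -> legal
(1,4): flips 1 -> legal
(1,6): no bracket -> illegal
(2,0): flips 1 -> legal
(2,5): flips 1 -> legal
(2,6): no bracket -> illegal
(3,0): no bracket -> illegal
(3,1): no bracket -> illegal
(3,5): no bracket -> illegal
(4,5): no bracket -> illegal
(5,2): flips 2 -> legal
(6,2): flips 1 -> legal
(6,3): flips 1 -> legal
(6,4): flips 2 -> legal
(6,5): flips 1 -> legal
B mobility = 13
-- W to move --
(1,4): no bracket -> illegal
(2,5): no bracket -> illegal
(3,1): flips 2 -> legal
(3,5): flips 1 -> legal
(4,1): no bracket -> illegal
(4,5): flips 2 -> legal
(4,6): no bracket -> illegal
(5,1): flips 2 -> legal
(5,2): flips 3 -> legal
(5,6): flips 1 -> legal
(5,7): no bracket -> illegal
(6,4): no bracket -> illegal
(6,5): no bracket -> illegal
(6,7): no bracket -> illegal
(7,5): no bracket -> illegal
(7,6): no bracket -> illegal
(7,7): flips 5 -> legal
W mobility = 7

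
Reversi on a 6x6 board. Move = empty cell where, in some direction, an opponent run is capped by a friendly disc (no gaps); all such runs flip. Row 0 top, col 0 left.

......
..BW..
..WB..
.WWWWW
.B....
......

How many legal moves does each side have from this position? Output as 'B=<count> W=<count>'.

Answer: B=6 W=7

Derivation:
-- B to move --
(0,2): no bracket -> illegal
(0,3): flips 1 -> legal
(0,4): no bracket -> illegal
(1,1): no bracket -> illegal
(1,4): flips 1 -> legal
(2,0): no bracket -> illegal
(2,1): flips 2 -> legal
(2,4): no bracket -> illegal
(2,5): no bracket -> illegal
(3,0): no bracket -> illegal
(4,0): no bracket -> illegal
(4,2): flips 2 -> legal
(4,3): flips 1 -> legal
(4,4): no bracket -> illegal
(4,5): flips 1 -> legal
B mobility = 6
-- W to move --
(0,1): flips 2 -> legal
(0,2): flips 1 -> legal
(0,3): no bracket -> illegal
(1,1): flips 1 -> legal
(1,4): flips 1 -> legal
(2,1): no bracket -> illegal
(2,4): flips 1 -> legal
(3,0): no bracket -> illegal
(4,0): no bracket -> illegal
(4,2): no bracket -> illegal
(5,0): flips 1 -> legal
(5,1): flips 1 -> legal
(5,2): no bracket -> illegal
W mobility = 7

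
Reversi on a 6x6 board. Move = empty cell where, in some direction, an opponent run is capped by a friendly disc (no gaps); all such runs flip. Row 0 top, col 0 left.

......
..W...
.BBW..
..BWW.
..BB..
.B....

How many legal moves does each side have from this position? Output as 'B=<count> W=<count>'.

Answer: B=8 W=7

Derivation:
-- B to move --
(0,1): no bracket -> illegal
(0,2): flips 1 -> legal
(0,3): flips 1 -> legal
(1,1): no bracket -> illegal
(1,3): flips 2 -> legal
(1,4): flips 1 -> legal
(2,4): flips 2 -> legal
(2,5): flips 1 -> legal
(3,5): flips 2 -> legal
(4,4): flips 1 -> legal
(4,5): no bracket -> illegal
B mobility = 8
-- W to move --
(1,0): no bracket -> illegal
(1,1): flips 1 -> legal
(1,3): no bracket -> illegal
(2,0): flips 2 -> legal
(3,0): flips 1 -> legal
(3,1): flips 1 -> legal
(4,0): no bracket -> illegal
(4,1): flips 1 -> legal
(4,4): no bracket -> illegal
(5,0): no bracket -> illegal
(5,2): flips 4 -> legal
(5,3): flips 1 -> legal
(5,4): no bracket -> illegal
W mobility = 7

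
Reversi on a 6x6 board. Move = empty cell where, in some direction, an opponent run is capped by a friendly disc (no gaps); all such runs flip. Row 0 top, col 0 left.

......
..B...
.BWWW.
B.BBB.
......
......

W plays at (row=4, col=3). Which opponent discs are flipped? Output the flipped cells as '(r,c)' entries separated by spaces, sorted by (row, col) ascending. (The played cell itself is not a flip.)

Dir NW: opp run (3,2) (2,1), next='.' -> no flip
Dir N: opp run (3,3) capped by W -> flip
Dir NE: opp run (3,4), next='.' -> no flip
Dir W: first cell '.' (not opp) -> no flip
Dir E: first cell '.' (not opp) -> no flip
Dir SW: first cell '.' (not opp) -> no flip
Dir S: first cell '.' (not opp) -> no flip
Dir SE: first cell '.' (not opp) -> no flip

Answer: (3,3)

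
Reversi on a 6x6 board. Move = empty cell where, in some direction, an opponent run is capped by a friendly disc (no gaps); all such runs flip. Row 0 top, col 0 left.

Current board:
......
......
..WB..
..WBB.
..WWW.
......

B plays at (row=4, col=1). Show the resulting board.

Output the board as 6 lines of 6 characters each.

Answer: ......
......
..WB..
..BBB.
.BWWW.
......

Derivation:
Place B at (4,1); scan 8 dirs for brackets.
Dir NW: first cell '.' (not opp) -> no flip
Dir N: first cell '.' (not opp) -> no flip
Dir NE: opp run (3,2) capped by B -> flip
Dir W: first cell '.' (not opp) -> no flip
Dir E: opp run (4,2) (4,3) (4,4), next='.' -> no flip
Dir SW: first cell '.' (not opp) -> no flip
Dir S: first cell '.' (not opp) -> no flip
Dir SE: first cell '.' (not opp) -> no flip
All flips: (3,2)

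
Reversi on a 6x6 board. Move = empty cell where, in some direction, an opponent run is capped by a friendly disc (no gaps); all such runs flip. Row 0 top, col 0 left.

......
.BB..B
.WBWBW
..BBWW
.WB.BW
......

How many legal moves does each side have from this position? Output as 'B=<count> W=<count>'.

-- B to move --
(1,0): flips 1 -> legal
(1,3): flips 1 -> legal
(1,4): flips 1 -> legal
(2,0): flips 1 -> legal
(3,0): flips 1 -> legal
(3,1): flips 1 -> legal
(4,0): flips 1 -> legal
(4,3): no bracket -> illegal
(5,0): flips 1 -> legal
(5,1): no bracket -> illegal
(5,2): no bracket -> illegal
(5,4): no bracket -> illegal
(5,5): flips 3 -> legal
B mobility = 9
-- W to move --
(0,0): no bracket -> illegal
(0,1): flips 2 -> legal
(0,2): no bracket -> illegal
(0,3): flips 1 -> legal
(0,4): no bracket -> illegal
(0,5): flips 1 -> legal
(1,0): no bracket -> illegal
(1,3): flips 1 -> legal
(1,4): flips 1 -> legal
(2,0): no bracket -> illegal
(3,1): flips 2 -> legal
(4,3): flips 4 -> legal
(5,1): no bracket -> illegal
(5,2): no bracket -> illegal
(5,3): flips 1 -> legal
(5,4): flips 1 -> legal
(5,5): no bracket -> illegal
W mobility = 9

Answer: B=9 W=9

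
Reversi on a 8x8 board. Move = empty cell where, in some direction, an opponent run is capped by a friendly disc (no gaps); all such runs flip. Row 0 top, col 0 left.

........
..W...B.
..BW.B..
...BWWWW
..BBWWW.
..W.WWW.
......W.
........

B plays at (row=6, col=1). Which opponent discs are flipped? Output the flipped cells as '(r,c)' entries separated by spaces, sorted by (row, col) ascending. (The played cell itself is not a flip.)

Dir NW: first cell '.' (not opp) -> no flip
Dir N: first cell '.' (not opp) -> no flip
Dir NE: opp run (5,2) capped by B -> flip
Dir W: first cell '.' (not opp) -> no flip
Dir E: first cell '.' (not opp) -> no flip
Dir SW: first cell '.' (not opp) -> no flip
Dir S: first cell '.' (not opp) -> no flip
Dir SE: first cell '.' (not opp) -> no flip

Answer: (5,2)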